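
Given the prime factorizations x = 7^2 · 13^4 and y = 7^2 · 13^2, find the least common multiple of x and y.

1399489

max exponent per prime: 7^2 · 13^4 = 1399489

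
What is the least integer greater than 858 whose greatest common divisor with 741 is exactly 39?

741 = 39·19. Any x with gcd(x, 741) = 39 is a multiple of 39, say 39s, with s coprime to 19.
Need s > 858/39, so s ≥ 23. First s ≥ 23 with gcd(s, 19) = 1 is s = 23. Thus x = 39·23 = 897.

897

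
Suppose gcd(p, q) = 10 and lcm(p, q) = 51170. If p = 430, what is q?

1190

p·q = gcd·lcm = 10·51170 = 511700, so q = 511700/430 = 1190.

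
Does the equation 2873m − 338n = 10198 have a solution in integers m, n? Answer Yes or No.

gcd(2873, 338): 2873 = 8·338 + 169; 338 = 2·169 + 0 → 169
169 does not divide 10198, so a solution does not exist.

No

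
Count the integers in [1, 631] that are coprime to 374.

270

Prime factors of 374: 2, 11, 17. Count integers ≤ 631 divisible by none of them.
By inclusion–exclusion: 631 − ⌊631/2⌋ − ⌊631/11⌋ − ⌊631/17⌋ + ⌊631/22⌋ + ⌊631/34⌋ + ⌊631/187⌋ − ⌊631/374⌋ = 270.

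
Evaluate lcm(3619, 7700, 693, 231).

lcm(3619, 7700) = 3619·7700/gcd = 27866300/77 = 361900
lcm(361900, 693) = 361900·693/gcd = 250796700/77 = 3257100
lcm(3257100, 231) = 3257100·231/gcd = 752390100/231 = 3257100

3257100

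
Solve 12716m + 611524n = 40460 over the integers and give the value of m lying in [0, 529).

436

gcd(12716, 611524) = 1156 (Euclid: 611524 = 48·12716 + 1156; 12716 = 11·1156 + 0), and 1156 | 40460.
Extended Euclid: 12716·(-48) + 611524·(1) = 1156. Scale by 35: m₀ = -1680.
General solution m = m₀ + 529t; reducing mod 529 gives m = 436 (and n = -9).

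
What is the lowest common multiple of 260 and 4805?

gcd first: 4805 = 18·260 + 125; 260 = 2·125 + 10; 125 = 12·10 + 5; 10 = 2·5 + 0 → gcd = 5
lcm = 260·4805/gcd = 1249300/5 = 249860

249860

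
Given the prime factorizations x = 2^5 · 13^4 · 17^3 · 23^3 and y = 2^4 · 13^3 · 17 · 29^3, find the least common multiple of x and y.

1332439974373307488

max exponent per prime: 2^5 · 13^4 · 17^3 · 23^3 · 29^3 = 1332439974373307488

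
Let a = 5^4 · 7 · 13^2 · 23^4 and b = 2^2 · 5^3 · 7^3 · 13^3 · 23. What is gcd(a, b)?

3401125

min exponent per shared prime: 5^3 · 7 · 13^2 · 23 = 3401125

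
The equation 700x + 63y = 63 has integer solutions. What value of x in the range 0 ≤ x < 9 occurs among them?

0

Euclid: 700 = 11·63 + 7; 63 = 9·7 + 0 → gcd = 7; 63 = 7·9.
Back-substitution yields 700·(1) + 63·(-11) = 7, so one solution is x = 1·9 = 9, y = -11·9 = -99.
Solutions in x differ by 63/7 = 9; the one in [0, 9) is 9 mod 9 = 0.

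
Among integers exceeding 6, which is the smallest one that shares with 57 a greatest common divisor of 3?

9

57 = 3·19. Any m with gcd(m, 57) = 3 is a multiple of 3, say 3s, with s coprime to 19.
Need s > 6/3, so s ≥ 3. First s ≥ 3 with gcd(s, 19) = 1 is s = 3. Thus m = 3·3 = 9.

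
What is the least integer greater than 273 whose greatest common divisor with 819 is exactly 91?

364

gcd(a, 819) = 91 forces 91 | a; write a = 91s. Then gcd(91s, 91·9) = 91·gcd(s, 9), so need gcd(s, 9) = 1.
91s > 273 gives s ≥ 4. The least s ≥ 4 coprime to 9 is 4, so a = 91·4 = 364.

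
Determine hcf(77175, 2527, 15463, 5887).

77175 = 3² · 5² · 7³; 2527 = 7 · 19²; 15463 = 7 · 47²; 5887 = 7 · 29²
gcd takes min exponent of each prime: 7 = 7

7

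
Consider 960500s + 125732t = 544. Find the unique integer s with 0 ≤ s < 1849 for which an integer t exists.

Euclid: 960500 = 7·125732 + 80376; 125732 = 1·80376 + 45356; 80376 = 1·45356 + 35020; 45356 = 1·35020 + 10336; 35020 = 3·10336 + 4012; 10336 = 2·4012 + 2312; 4012 = 1·2312 + 1700; 2312 = 1·1700 + 612; 1700 = 2·612 + 476; 612 = 1·476 + 136; 476 = 3·136 + 68; 136 = 2·68 + 0 → gcd = 68; 544 = 68·8.
Back-substitution yields 960500·(815) + 125732·(-6226) = 68, so one solution is s = 815·8 = 6520, t = -6226·8 = -49808.
Solutions in s differ by 125732/68 = 1849; the one in [0, 1849) is 6520 mod 1849 = 973.

973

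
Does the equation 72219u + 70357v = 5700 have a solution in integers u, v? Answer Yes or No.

gcd(72219, 70357): 72219 = 1·70357 + 1862; 70357 = 37·1862 + 1463; 1862 = 1·1463 + 399; 1463 = 3·399 + 266; 399 = 1·266 + 133; 266 = 2·133 + 0 → 133
133 does not divide 5700, so a solution does not exist.

No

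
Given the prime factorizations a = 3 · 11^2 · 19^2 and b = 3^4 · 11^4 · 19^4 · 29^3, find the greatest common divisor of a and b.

min exponent per shared prime: 3 · 11^2 · 19^2 = 131043

131043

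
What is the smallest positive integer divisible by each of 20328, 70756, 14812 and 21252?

27174124824

20328 = 2³ · 3 · 7 · 11²; 70756 = 2² · 7² · 19²; 14812 = 2² · 7 · 23²; 21252 = 2² · 3 · 7 · 11 · 23
lcm takes max exponent of each prime: 2³ · 3 · 7² · 11² · 19² · 23² = 27174124824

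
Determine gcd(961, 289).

961 = 31²
289 = 17²
Common: 1 = 1

1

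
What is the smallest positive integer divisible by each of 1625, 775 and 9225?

1625 = 5³ · 13; 775 = 5² · 31; 9225 = 3² · 5² · 41
lcm takes max exponent of each prime: 3² · 5³ · 13 · 31 · 41 = 18588375

18588375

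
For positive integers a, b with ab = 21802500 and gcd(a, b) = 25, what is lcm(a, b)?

872100

Since gcd(a,b)·lcm(a,b) = ab, lcm = 21802500/25 = 872100.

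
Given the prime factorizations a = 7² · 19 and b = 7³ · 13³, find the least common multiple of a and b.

14317849

max exponent per prime: 7³ · 13³ · 19 = 14317849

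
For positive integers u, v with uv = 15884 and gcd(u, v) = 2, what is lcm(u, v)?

For any two positive integers, gcd × lcm equals their product. Hence lcm = 15884 / 2 = 7942.

7942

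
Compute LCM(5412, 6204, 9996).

lcm(5412, 6204) = 5412·6204/gcd = 33576048/132 = 254364
lcm(254364, 9996) = 254364·9996/gcd = 2542622544/12 = 211885212

211885212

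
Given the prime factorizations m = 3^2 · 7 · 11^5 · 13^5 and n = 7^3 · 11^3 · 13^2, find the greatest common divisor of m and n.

min exponent per shared prime: 7 · 11^3 · 13^2 = 1574573

1574573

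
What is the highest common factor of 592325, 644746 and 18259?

19

592325 = 5² · 19 · 29 · 43; 644746 = 2 · 19³ · 47; 18259 = 19 · 31²
gcd takes min exponent of each prime: 19 = 19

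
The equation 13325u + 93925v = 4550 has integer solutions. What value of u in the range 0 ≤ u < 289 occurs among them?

240

gcd(13325, 93925) = 325 (Euclid: 93925 = 7·13325 + 650; 13325 = 20·650 + 325; 650 = 2·325 + 0), and 325 | 4550.
Extended Euclid: 13325·(141) + 93925·(-20) = 325. Scale by 14: u₀ = 1974.
General solution u = u₀ + 289t; reducing mod 289 gives u = 240 (and v = -34).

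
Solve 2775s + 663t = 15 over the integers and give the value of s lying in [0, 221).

178

gcd(2775, 663) = 3 (Euclid: 2775 = 4·663 + 123; 663 = 5·123 + 48; 123 = 2·48 + 27; 48 = 1·27 + 21; 27 = 1·21 + 6; 21 = 3·6 + 3; 6 = 2·3 + 0), and 3 | 15.
Extended Euclid: 2775·(-97) + 663·(406) = 3. Scale by 5: s₀ = -485.
General solution s = s₀ + 221k; reducing mod 221 gives s = 178 (and t = -745).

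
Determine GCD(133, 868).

133 = 7 · 19
868 = 2² · 7 · 31
Common: 7 = 7

7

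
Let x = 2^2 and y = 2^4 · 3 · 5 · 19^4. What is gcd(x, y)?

min exponent per shared prime: 2^2 = 4

4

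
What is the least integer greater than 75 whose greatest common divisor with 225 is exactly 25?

100

gcd(m, 225) = 25 forces 25 | m; write m = 25s. Then gcd(25s, 25·9) = 25·gcd(s, 9), so need gcd(s, 9) = 1.
25s > 75 gives s ≥ 4. The least s ≥ 4 coprime to 9 is 4, so m = 25·4 = 100.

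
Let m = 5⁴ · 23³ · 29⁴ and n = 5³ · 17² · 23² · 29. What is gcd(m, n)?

min exponent per shared prime: 5³ · 23² · 29 = 1917625

1917625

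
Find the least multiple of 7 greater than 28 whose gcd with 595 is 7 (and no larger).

595 = 7·85. Any t with gcd(t, 595) = 7 is a multiple of 7, say 7s, with s coprime to 85.
Need s > 28/7, so s ≥ 5. First s ≥ 5 with gcd(s, 85) = 1 is s = 6. Thus t = 7·6 = 42.

42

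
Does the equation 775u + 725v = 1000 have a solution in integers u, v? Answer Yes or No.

Yes

gcd(775, 725): 775 = 1·725 + 50; 725 = 14·50 + 25; 50 = 2·25 + 0 → 25
25 divides 1000, so a solution exists.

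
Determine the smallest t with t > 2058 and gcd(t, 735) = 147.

2352

735 = 147·5. Any t with gcd(t, 735) = 147 is a multiple of 147, say 147s, with s coprime to 5.
Need s > 2058/147, so s ≥ 15. First s ≥ 15 with gcd(s, 5) = 1 is s = 16. Thus t = 147·16 = 2352.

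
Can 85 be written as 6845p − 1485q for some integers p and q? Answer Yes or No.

Yes

By Bézout, 6845p − 1485q = 85 has integer solutions iff gcd(6845, 1485) | 85.
Euclid: 6845 = 4·1485 + 905; 1485 = 1·905 + 580; 905 = 1·580 + 325; 580 = 1·325 + 255; 325 = 1·255 + 70; 255 = 3·70 + 45; 70 = 1·45 + 25; 45 = 1·25 + 20; 25 = 1·20 + 5; 20 = 4·5 + 0. gcd = 5; 85 mod 5 = 0. Yes.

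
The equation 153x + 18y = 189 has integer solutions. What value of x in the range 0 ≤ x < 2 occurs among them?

1

Reduce mod 18: 153x ≡ 189 (mod 18). With g = gcd(153, 18) = 9 dividing 189, divide through: 17x ≡ 21 (mod 2).
Since gcd(17, 2) = 1, x ≡ 21·(17)⁻¹ ≡ 1 (mod 2). Smallest non-negative: 1.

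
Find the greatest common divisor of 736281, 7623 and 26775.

gcd(736281, 7623): 736281 = 96·7623 + 4473; 7623 = 1·4473 + 3150; 4473 = 1·3150 + 1323; 3150 = 2·1323 + 504; 1323 = 2·504 + 315; 504 = 1·315 + 189; 315 = 1·189 + 126; 189 = 1·126 + 63; 126 = 2·63 + 0 → 63
gcd(63, 26775): 26775 = 425·63 + 0 → 63

63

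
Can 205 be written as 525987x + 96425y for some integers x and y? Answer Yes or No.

gcd(525987, 96425): 525987 = 5·96425 + 43862; 96425 = 2·43862 + 8701; 43862 = 5·8701 + 357; 8701 = 24·357 + 133; 357 = 2·133 + 91; 133 = 1·91 + 42; 91 = 2·42 + 7; 42 = 6·7 + 0 → 7
7 does not divide 205, so a solution does not exist.

No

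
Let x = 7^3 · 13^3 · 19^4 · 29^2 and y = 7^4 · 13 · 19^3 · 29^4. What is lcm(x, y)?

486215290464573397

max exponent per prime: 7^4 · 13^3 · 19^4 · 29^4 = 486215290464573397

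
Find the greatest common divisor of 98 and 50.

Euclid: 98 = 1·50 + 48; 50 = 1·48 + 2; 48 = 24·2 + 0. Last nonzero remainder: 2.

2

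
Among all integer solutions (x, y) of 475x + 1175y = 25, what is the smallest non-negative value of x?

Reduce mod 1175: 475x ≡ 25 (mod 1175). With g = gcd(475, 1175) = 25 dividing 25, divide through: 19x ≡ 1 (mod 47).
Since gcd(19, 47) = 1, x ≡ 1·(19)⁻¹ ≡ 5 (mod 47). Smallest non-negative: 5.

5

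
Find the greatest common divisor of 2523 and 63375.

3

2523 = 3 · 29²
63375 = 3 · 5³ · 13²
Common: 3 = 3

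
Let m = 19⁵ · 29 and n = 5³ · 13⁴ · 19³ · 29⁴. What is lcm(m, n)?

6252351975465932375

max exponent per prime: 5³ · 13⁴ · 19⁵ · 29⁴ = 6252351975465932375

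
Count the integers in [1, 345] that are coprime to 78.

78 = 2·3·13. Inclusion–exclusion on these primes:
345 − ⌊345/2⌋ − ⌊345/3⌋ − ⌊345/13⌋ + ⌊345/6⌋ + ⌊345/26⌋ + ⌊345/39⌋ − ⌊345/78⌋ = 106

106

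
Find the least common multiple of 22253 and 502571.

38697967

gcd first: 502571 = 22·22253 + 13005; 22253 = 1·13005 + 9248; 13005 = 1·9248 + 3757; 9248 = 2·3757 + 1734; 3757 = 2·1734 + 289; 1734 = 6·289 + 0 → gcd = 289
lcm = 22253·502571/gcd = 11183712463/289 = 38697967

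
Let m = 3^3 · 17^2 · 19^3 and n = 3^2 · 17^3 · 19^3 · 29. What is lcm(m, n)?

26385743061

max exponent per prime: 3^3 · 17^3 · 19^3 · 29 = 26385743061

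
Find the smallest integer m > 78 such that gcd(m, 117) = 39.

117 = 39·3. Any m with gcd(m, 117) = 39 is a multiple of 39, say 39s, with s coprime to 3.
Need s > 78/39, so s ≥ 3. First s ≥ 3 with gcd(s, 3) = 1 is s = 4. Thus m = 39·4 = 156.

156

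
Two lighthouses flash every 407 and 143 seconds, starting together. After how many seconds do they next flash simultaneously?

5291

407 = 11 · 37; 143 = 11 · 13
max exponents: 11 · 13 · 37 = 5291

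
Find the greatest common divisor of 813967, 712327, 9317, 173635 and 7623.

847

gcd(813967, 712327): 813967 = 1·712327 + 101640; 712327 = 7·101640 + 847; 101640 = 120·847 + 0 → 847
gcd(847, 9317): 9317 = 11·847 + 0 → 847
gcd(847, 173635): 173635 = 205·847 + 0 → 847
gcd(847, 7623): 7623 = 9·847 + 0 → 847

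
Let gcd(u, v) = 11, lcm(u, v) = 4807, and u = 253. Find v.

u·v = gcd·lcm = 11·4807 = 52877, so v = 52877/253 = 209.

209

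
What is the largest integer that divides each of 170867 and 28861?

19

170867 = 17 · 19 · 23²
28861 = 7² · 19 · 31
Common: 19 = 19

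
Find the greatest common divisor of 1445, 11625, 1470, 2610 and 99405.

1445 = 5 · 17²; 11625 = 3 · 5³ · 31; 1470 = 2 · 3 · 5 · 7²; 2610 = 2 · 3² · 5 · 29; 99405 = 3² · 5 · 47²
gcd takes min exponent of each prime: 5 = 5

5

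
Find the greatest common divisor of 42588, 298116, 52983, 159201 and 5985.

gcd(42588, 298116): 298116 = 7·42588 + 0 → 42588
gcd(42588, 52983): 52983 = 1·42588 + 10395; 42588 = 4·10395 + 1008; 10395 = 10·1008 + 315; 1008 = 3·315 + 63; 315 = 5·63 + 0 → 63
gcd(63, 159201): 159201 = 2527·63 + 0 → 63
gcd(63, 5985): 5985 = 95·63 + 0 → 63

63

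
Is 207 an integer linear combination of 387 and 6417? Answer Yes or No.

Yes

gcd(387, 6417): 6417 = 16·387 + 225; 387 = 1·225 + 162; 225 = 1·162 + 63; 162 = 2·63 + 36; 63 = 1·36 + 27; 36 = 1·27 + 9; 27 = 3·9 + 0 → 9
9 divides 207, so a solution exists.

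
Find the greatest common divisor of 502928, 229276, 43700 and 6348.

gcd(502928, 229276): 502928 = 2·229276 + 44376; 229276 = 5·44376 + 7396; 44376 = 6·7396 + 0 → 7396
gcd(7396, 43700): 43700 = 5·7396 + 6720; 7396 = 1·6720 + 676; 6720 = 9·676 + 636; 676 = 1·636 + 40; 636 = 15·40 + 36; 40 = 1·36 + 4; 36 = 9·4 + 0 → 4
gcd(4, 6348): 6348 = 1587·4 + 0 → 4

4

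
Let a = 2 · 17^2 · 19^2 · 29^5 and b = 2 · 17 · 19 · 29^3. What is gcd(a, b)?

min exponent per shared prime: 2 · 17 · 19 · 29^3 = 15755294

15755294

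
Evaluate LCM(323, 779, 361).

251617

323 = 17 · 19; 779 = 19 · 41; 361 = 19²
lcm takes max exponent of each prime: 17 · 19² · 41 = 251617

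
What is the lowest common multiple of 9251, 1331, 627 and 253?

lcm(9251, 1331) = 9251·1331/gcd = 12313081/11 = 1119371
lcm(1119371, 627) = 1119371·627/gcd = 701845617/11 = 63804147
lcm(63804147, 253) = 63804147·253/gcd = 16142449191/11 = 1467495381

1467495381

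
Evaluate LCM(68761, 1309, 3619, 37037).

lcm(68761, 1309) = 68761·1309/gcd = 90008149/77 = 1168937
lcm(1168937, 3619) = 1168937·3619/gcd = 4230383003/3619 = 1168937
lcm(1168937, 37037) = 1168937·37037/gcd = 43293919669/77 = 562258697

562258697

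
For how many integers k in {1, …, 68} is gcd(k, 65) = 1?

Prime factors of 65: 5, 13. Count integers ≤ 68 divisible by none of them.
By inclusion–exclusion: 68 − ⌊68/5⌋ − ⌊68/13⌋ + ⌊68/65⌋ = 51.

51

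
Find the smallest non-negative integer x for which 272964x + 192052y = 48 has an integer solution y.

30325

gcd(272964, 192052) = 4 (Euclid: 272964 = 1·192052 + 80912; 192052 = 2·80912 + 30228; 80912 = 2·30228 + 20456; 30228 = 1·20456 + 9772; 20456 = 2·9772 + 912; 9772 = 10·912 + 652; 912 = 1·652 + 260; 652 = 2·260 + 132; 260 = 1·132 + 128; 132 = 1·128 + 4; 128 = 32·4 + 0), and 4 | 48.
Extended Euclid: 272964·(-1474) + 192052·(2095) = 4. Scale by 12: x₀ = -17688.
General solution x = x₀ + 48013t; reducing mod 48013 gives x = 30325 (and y = -43101).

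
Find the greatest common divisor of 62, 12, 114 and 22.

62 = 2 · 31; 12 = 2² · 3; 114 = 2 · 3 · 19; 22 = 2 · 11
gcd takes min exponent of each prime: 2 = 2

2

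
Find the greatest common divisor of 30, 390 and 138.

gcd(30, 390): 390 = 13·30 + 0 → 30
gcd(30, 138): 138 = 4·30 + 18; 30 = 1·18 + 12; 18 = 1·12 + 6; 12 = 2·6 + 0 → 6

6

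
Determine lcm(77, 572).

gcd first: 572 = 7·77 + 33; 77 = 2·33 + 11; 33 = 3·11 + 0 → gcd = 11
lcm = 77·572/gcd = 44044/11 = 4004

4004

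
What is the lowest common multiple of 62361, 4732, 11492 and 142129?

62361 = 3² · 13² · 41; 4732 = 2² · 7 · 13²; 11492 = 2² · 13² · 17; 142129 = 13² · 29²
lcm takes max exponent of each prime: 2² · 3² · 7 · 13² · 17 · 29² · 41 = 24964106076

24964106076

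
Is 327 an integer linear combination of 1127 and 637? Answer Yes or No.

No

By Bézout, 1127s + 637t = 327 has integer solutions iff gcd(1127, 637) | 327.
Euclid: 1127 = 1·637 + 490; 637 = 1·490 + 147; 490 = 3·147 + 49; 147 = 3·49 + 0. gcd = 49; 327 mod 49 = 33. No.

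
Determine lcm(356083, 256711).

gcd first: 356083 = 1·256711 + 99372; 256711 = 2·99372 + 57967; 99372 = 1·57967 + 41405; 57967 = 1·41405 + 16562; 41405 = 2·16562 + 8281; 16562 = 2·8281 + 0 → gcd = 8281
lcm = 356083·256711/gcd = 91410423013/8281 = 11038573

11038573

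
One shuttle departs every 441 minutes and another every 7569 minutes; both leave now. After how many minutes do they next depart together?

370881

gcd first: 7569 = 17·441 + 72; 441 = 6·72 + 9; 72 = 8·9 + 0 → gcd = 9
lcm = 441·7569/gcd = 3337929/9 = 370881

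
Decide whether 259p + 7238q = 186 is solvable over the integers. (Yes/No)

By Bézout, 259p + 7238q = 186 has integer solutions iff gcd(259, 7238) | 186.
Euclid: 7238 = 27·259 + 245; 259 = 1·245 + 14; 245 = 17·14 + 7; 14 = 2·7 + 0. gcd = 7; 186 mod 7 = 4. No.

No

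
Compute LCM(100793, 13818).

100793 = 7² · 11² · 17; 13818 = 2 · 3 · 7² · 47
max exponents: 2 · 3 · 7² · 11² · 17 · 47 = 28423626

28423626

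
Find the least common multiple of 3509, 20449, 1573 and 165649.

lcm(3509, 20449) = 3509·20449/gcd = 71755541/121 = 593021
lcm(593021, 1573) = 593021·1573/gcd = 932822033/1573 = 593021
lcm(593021, 165649) = 593021·165649/gcd = 98233335629/121 = 811845749

811845749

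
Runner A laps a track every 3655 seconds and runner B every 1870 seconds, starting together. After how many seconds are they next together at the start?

80410

3655 = 5 · 17 · 43; 1870 = 2 · 5 · 11 · 17
max exponents: 2 · 5 · 11 · 17 · 43 = 80410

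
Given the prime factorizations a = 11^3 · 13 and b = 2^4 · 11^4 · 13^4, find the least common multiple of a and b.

6690585616

max exponent per prime: 2^4 · 11^4 · 13^4 = 6690585616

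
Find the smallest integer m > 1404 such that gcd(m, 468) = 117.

1521

468 = 117·4. Any m with gcd(m, 468) = 117 is a multiple of 117, say 117s, with s coprime to 4.
Need s > 1404/117, so s ≥ 13. First s ≥ 13 with gcd(s, 4) = 1 is s = 13. Thus m = 117·13 = 1521.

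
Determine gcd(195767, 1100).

11

Euclid: 195767 = 177·1100 + 1067; 1100 = 1·1067 + 33; 1067 = 32·33 + 11; 33 = 3·11 + 0. Last nonzero remainder: 11.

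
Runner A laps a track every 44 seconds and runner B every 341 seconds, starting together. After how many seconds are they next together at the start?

44 = 2² · 11; 341 = 11 · 31
max exponents: 2² · 11 · 31 = 1364

1364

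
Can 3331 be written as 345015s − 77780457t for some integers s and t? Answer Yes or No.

No

By Bézout, 345015s − 77780457t = 3331 has integer solutions iff gcd(345015, 77780457) | 3331.
Euclid: 77780457 = 225·345015 + 152082; 345015 = 2·152082 + 40851; 152082 = 3·40851 + 29529; 40851 = 1·29529 + 11322; 29529 = 2·11322 + 6885; 11322 = 1·6885 + 4437; 6885 = 1·4437 + 2448; 4437 = 1·2448 + 1989; 2448 = 1·1989 + 459; 1989 = 4·459 + 153; 459 = 3·153 + 0. gcd = 153; 3331 mod 153 = 118. No.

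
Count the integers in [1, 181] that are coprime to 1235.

126

Prime factors of 1235: 5, 13, 19. Count integers ≤ 181 divisible by none of them.
By inclusion–exclusion: 181 − ⌊181/5⌋ − ⌊181/13⌋ − ⌊181/19⌋ + ⌊181/65⌋ + ⌊181/95⌋ + ⌊181/247⌋ − ⌊181/1235⌋ = 126.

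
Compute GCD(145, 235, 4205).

gcd(145, 235): 235 = 1·145 + 90; 145 = 1·90 + 55; 90 = 1·55 + 35; 55 = 1·35 + 20; 35 = 1·20 + 15; 20 = 1·15 + 5; 15 = 3·5 + 0 → 5
gcd(5, 4205): 4205 = 841·5 + 0 → 5

5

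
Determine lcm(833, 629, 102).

lcm(833, 629) = 833·629/gcd = 523957/17 = 30821
lcm(30821, 102) = 30821·102/gcd = 3143742/17 = 184926

184926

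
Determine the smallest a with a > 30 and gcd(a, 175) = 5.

40

gcd(a, 175) = 5 forces 5 | a; write a = 5s. Then gcd(5s, 5·35) = 5·gcd(s, 35), so need gcd(s, 35) = 1.
5s > 30 gives s ≥ 7. The least s ≥ 7 coprime to 35 is 8, so a = 5·8 = 40.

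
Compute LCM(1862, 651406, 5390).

680719270

1862 = 2 · 7² · 19; 651406 = 2 · 7² · 17² · 23; 5390 = 2 · 5 · 7² · 11
lcm takes max exponent of each prime: 2 · 5 · 7² · 11 · 17² · 19 · 23 = 680719270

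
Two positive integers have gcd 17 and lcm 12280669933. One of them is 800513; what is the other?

Using uv = gcd(u,v)·lcm(u,v) = 17·12280669933 = 208771388861, we get v = 208771388861/800513 = 260797.

260797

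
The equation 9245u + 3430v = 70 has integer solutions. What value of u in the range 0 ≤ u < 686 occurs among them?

Reduce mod 3430: 9245u ≡ 70 (mod 3430). With g = gcd(9245, 3430) = 5 dividing 70, divide through: 1849u ≡ 14 (mod 686).
Since gcd(1849, 686) = 1, u ≡ 14·(1849)⁻¹ ≡ 210 (mod 686). Smallest non-negative: 210.

210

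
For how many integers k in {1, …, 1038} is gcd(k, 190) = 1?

Prime factors of 190: 2, 5, 19. Count integers ≤ 1038 divisible by none of them.
By inclusion–exclusion: 1038 − ⌊1038/2⌋ − ⌊1038/5⌋ − ⌊1038/19⌋ + ⌊1038/10⌋ + ⌊1038/38⌋ + ⌊1038/95⌋ − ⌊1038/190⌋ = 393.

393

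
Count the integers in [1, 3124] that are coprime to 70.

Prime factors of 70: 2, 5, 7. Count integers ≤ 3124 divisible by none of them.
By inclusion–exclusion: 3124 − ⌊3124/2⌋ − ⌊3124/5⌋ − ⌊3124/7⌋ + ⌊3124/10⌋ + ⌊3124/14⌋ + ⌊3124/35⌋ − ⌊3124/70⌋ = 1072.

1072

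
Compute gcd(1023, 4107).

3

1023 = 3 · 11 · 31
4107 = 3 · 37²
Common: 3 = 3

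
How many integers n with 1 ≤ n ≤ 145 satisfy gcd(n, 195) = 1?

71

Prime factors of 195: 3, 5, 13. Count integers ≤ 145 divisible by none of them.
By inclusion–exclusion: 145 − ⌊145/3⌋ − ⌊145/5⌋ − ⌊145/13⌋ + ⌊145/15⌋ + ⌊145/39⌋ + ⌊145/65⌋ − ⌊145/195⌋ = 71.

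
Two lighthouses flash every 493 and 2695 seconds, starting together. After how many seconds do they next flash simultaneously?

gcd first: 2695 = 5·493 + 230; 493 = 2·230 + 33; 230 = 6·33 + 32; 33 = 1·32 + 1; 32 = 32·1 + 0 → gcd = 1
lcm = 493·2695/gcd = 1328635/1 = 1328635

1328635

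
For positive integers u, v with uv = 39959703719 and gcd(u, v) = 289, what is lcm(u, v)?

138268871

Since gcd(u,v)·lcm(u,v) = uv, lcm = 39959703719/289 = 138268871.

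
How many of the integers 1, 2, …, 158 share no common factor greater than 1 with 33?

33 = 3·11. Inclusion–exclusion on these primes:
158 − ⌊158/3⌋ − ⌊158/11⌋ + ⌊158/33⌋ = 96

96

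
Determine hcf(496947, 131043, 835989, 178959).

363

gcd(496947, 131043): 496947 = 3·131043 + 103818; 131043 = 1·103818 + 27225; 103818 = 3·27225 + 22143; 27225 = 1·22143 + 5082; 22143 = 4·5082 + 1815; 5082 = 2·1815 + 1452; 1815 = 1·1452 + 363; 1452 = 4·363 + 0 → 363
gcd(363, 835989): 835989 = 2303·363 + 0 → 363
gcd(363, 178959): 178959 = 493·363 + 0 → 363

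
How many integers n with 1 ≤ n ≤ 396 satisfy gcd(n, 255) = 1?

198

Prime factors of 255: 3, 5, 17. Count integers ≤ 396 divisible by none of them.
By inclusion–exclusion: 396 − ⌊396/3⌋ − ⌊396/5⌋ − ⌊396/17⌋ + ⌊396/15⌋ + ⌊396/51⌋ + ⌊396/85⌋ − ⌊396/255⌋ = 198.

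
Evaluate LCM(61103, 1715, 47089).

61103 = 7² · 29 · 43; 1715 = 5 · 7³; 47089 = 7² · 31²
lcm takes max exponent of each prime: 5 · 7³ · 29 · 31² · 43 = 2055199405

2055199405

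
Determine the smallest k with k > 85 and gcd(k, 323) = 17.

102

323 = 17·19. Any k with gcd(k, 323) = 17 is a multiple of 17, say 17s, with s coprime to 19.
Need s > 85/17, so s ≥ 6. First s ≥ 6 with gcd(s, 19) = 1 is s = 6. Thus k = 17·6 = 102.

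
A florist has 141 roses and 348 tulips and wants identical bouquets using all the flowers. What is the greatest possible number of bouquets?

141 = 3 · 47
348 = 2² · 3 · 29
Common: 3 = 3

3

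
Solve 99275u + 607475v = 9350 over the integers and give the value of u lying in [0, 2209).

98

gcd(99275, 607475) = 275 (Euclid: 607475 = 6·99275 + 11825; 99275 = 8·11825 + 4675; 11825 = 2·4675 + 2475; 4675 = 1·2475 + 2200; 2475 = 1·2200 + 275; 2200 = 8·275 + 0), and 275 | 9350.
Extended Euclid: 99275·(-257) + 607475·(42) = 275. Scale by 34: u₀ = -8738.
General solution u = u₀ + 2209t; reducing mod 2209 gives u = 98 (and v = -16).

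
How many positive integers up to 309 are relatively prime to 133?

251

133 = 7·19. Inclusion–exclusion on these primes:
309 − ⌊309/7⌋ − ⌊309/19⌋ + ⌊309/133⌋ = 251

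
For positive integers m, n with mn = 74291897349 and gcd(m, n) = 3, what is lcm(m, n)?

24763965783

Since gcd(m,n)·lcm(m,n) = mn, lcm = 74291897349/3 = 24763965783.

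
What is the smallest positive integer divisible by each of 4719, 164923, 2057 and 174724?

157892662356

lcm(4719, 164923) = 4719·164923/gcd = 778271637/121 = 6431997
lcm(6431997, 2057) = 6431997·2057/gcd = 13230617829/121 = 109343949
lcm(109343949, 174724) = 109343949·174724/gcd = 19105012145076/121 = 157892662356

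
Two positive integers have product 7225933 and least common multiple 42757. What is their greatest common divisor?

169

gcd·lcm = product, so gcd = 7225933/42757 = 169.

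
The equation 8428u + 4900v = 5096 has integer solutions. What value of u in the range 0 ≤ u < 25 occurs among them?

7

Reduce mod 4900: 8428u ≡ 5096 (mod 4900). With g = gcd(8428, 4900) = 196 dividing 5096, divide through: 43u ≡ 26 (mod 25).
Since gcd(43, 25) = 1, u ≡ 26·(43)⁻¹ ≡ 7 (mod 25). Smallest non-negative: 7.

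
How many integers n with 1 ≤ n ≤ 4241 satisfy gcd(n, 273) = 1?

2237

273 = 3·7·13. Inclusion–exclusion on these primes:
4241 − ⌊4241/3⌋ − ⌊4241/7⌋ − ⌊4241/13⌋ + ⌊4241/21⌋ + ⌊4241/39⌋ + ⌊4241/91⌋ − ⌊4241/273⌋ = 2237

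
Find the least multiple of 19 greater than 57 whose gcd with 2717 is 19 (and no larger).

76

gcd(t, 2717) = 19 forces 19 | t; write t = 19s. Then gcd(19s, 19·143) = 19·gcd(s, 143), so need gcd(s, 143) = 1.
19s > 57 gives s ≥ 4. The least s ≥ 4 coprime to 143 is 4, so t = 19·4 = 76.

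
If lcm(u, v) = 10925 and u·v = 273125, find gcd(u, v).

25

From gcd × lcm = uv: gcd = 273125 / 10925 = 25.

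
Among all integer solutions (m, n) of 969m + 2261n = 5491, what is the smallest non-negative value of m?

Reduce mod 2261: 969m ≡ 5491 (mod 2261). With g = gcd(969, 2261) = 323 dividing 5491, divide through: 3m ≡ 17 (mod 7).
Since gcd(3, 7) = 1, m ≡ 17·(3)⁻¹ ≡ 1 (mod 7). Smallest non-negative: 1.

1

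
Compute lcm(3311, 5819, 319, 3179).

14679480739

lcm(3311, 5819) = 3311·5819/gcd = 19266709/11 = 1751519
lcm(1751519, 319) = 1751519·319/gcd = 558734561/11 = 50794051
lcm(50794051, 3179) = 50794051·3179/gcd = 161474288129/11 = 14679480739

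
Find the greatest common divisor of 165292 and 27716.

165292 = 2² · 31² · 43
27716 = 2² · 13² · 41
Common: 2² = 4

4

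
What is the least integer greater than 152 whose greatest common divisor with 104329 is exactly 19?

gcd(a, 104329) = 19 forces 19 | a; write a = 19s. Then gcd(19s, 19·5491) = 19·gcd(s, 5491), so need gcd(s, 5491) = 1.
19s > 152 gives s ≥ 9. The least s ≥ 9 coprime to 5491 is 9, so a = 19·9 = 171.

171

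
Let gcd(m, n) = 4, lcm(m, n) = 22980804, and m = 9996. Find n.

9196

Using mn = gcd(m,n)·lcm(m,n) = 4·22980804 = 91923216, we get n = 91923216/9996 = 9196.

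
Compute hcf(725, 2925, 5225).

gcd(725, 2925): 2925 = 4·725 + 25; 725 = 29·25 + 0 → 25
gcd(25, 5225): 5225 = 209·25 + 0 → 25

25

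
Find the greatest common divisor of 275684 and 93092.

Euclid: 275684 = 2·93092 + 89500; 93092 = 1·89500 + 3592; 89500 = 24·3592 + 3292; 3592 = 1·3292 + 300; 3292 = 10·300 + 292; 300 = 1·292 + 8; 292 = 36·8 + 4; 8 = 2·4 + 0. Last nonzero remainder: 4.

4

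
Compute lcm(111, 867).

32079

111 = 3 · 37; 867 = 3 · 17²
max exponents: 3 · 17² · 37 = 32079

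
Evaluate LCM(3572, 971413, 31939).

lcm(3572, 971413) = 3572·971413/gcd = 3469887236/19 = 182625644
lcm(182625644, 31939) = 182625644·31939/gcd = 5832880443716/779 = 7487651404

7487651404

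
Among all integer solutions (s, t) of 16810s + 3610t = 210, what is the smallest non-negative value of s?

224

Reduce mod 3610: 16810s ≡ 210 (mod 3610). With g = gcd(16810, 3610) = 10 dividing 210, divide through: 1681s ≡ 21 (mod 361).
Since gcd(1681, 361) = 1, s ≡ 21·(1681)⁻¹ ≡ 224 (mod 361). Smallest non-negative: 224.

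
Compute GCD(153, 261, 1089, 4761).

9

gcd(153, 261): 261 = 1·153 + 108; 153 = 1·108 + 45; 108 = 2·45 + 18; 45 = 2·18 + 9; 18 = 2·9 + 0 → 9
gcd(9, 1089): 1089 = 121·9 + 0 → 9
gcd(9, 4761): 4761 = 529·9 + 0 → 9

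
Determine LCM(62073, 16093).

434511

62073 = 3³ · 11² · 19; 16093 = 7 · 11² · 19
max exponents: 3³ · 7 · 11² · 19 = 434511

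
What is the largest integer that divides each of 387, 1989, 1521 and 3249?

387 = 3² · 43; 1989 = 3² · 13 · 17; 1521 = 3² · 13²; 3249 = 3² · 19²
gcd takes min exponent of each prime: 3² = 9

9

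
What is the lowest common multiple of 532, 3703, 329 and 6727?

lcm(532, 3703) = 532·3703/gcd = 1969996/7 = 281428
lcm(281428, 329) = 281428·329/gcd = 92589812/7 = 13227116
lcm(13227116, 6727) = 13227116·6727/gcd = 88978809332/7 = 12711258476

12711258476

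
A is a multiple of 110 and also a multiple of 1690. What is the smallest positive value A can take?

gcd first: 1690 = 15·110 + 40; 110 = 2·40 + 30; 40 = 1·30 + 10; 30 = 3·10 + 0 → gcd = 10
lcm = 110·1690/gcd = 185900/10 = 18590

18590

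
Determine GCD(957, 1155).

957 = 3 · 11 · 29
1155 = 3 · 5 · 7 · 11
Common: 3 · 11 = 33

33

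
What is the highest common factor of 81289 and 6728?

Euclid: 81289 = 12·6728 + 553; 6728 = 12·553 + 92; 553 = 6·92 + 1; 92 = 92·1 + 0. Last nonzero remainder: 1.

1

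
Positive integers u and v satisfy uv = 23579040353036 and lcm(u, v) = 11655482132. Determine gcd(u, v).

From gcd × lcm = uv: gcd = 23579040353036 / 11655482132 = 2023.

2023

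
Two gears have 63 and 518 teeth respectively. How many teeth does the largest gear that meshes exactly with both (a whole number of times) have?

63 = 3² · 7
518 = 2 · 7 · 37
Common: 7 = 7

7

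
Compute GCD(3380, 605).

Euclid: 3380 = 5·605 + 355; 605 = 1·355 + 250; 355 = 1·250 + 105; 250 = 2·105 + 40; 105 = 2·40 + 25; 40 = 1·25 + 15; 25 = 1·15 + 10; 15 = 1·10 + 5; 10 = 2·5 + 0. Last nonzero remainder: 5.

5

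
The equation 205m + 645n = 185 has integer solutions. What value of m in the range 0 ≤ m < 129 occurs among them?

89

Reduce mod 645: 205m ≡ 185 (mod 645). With g = gcd(205, 645) = 5 dividing 185, divide through: 41m ≡ 37 (mod 129).
Since gcd(41, 129) = 1, m ≡ 37·(41)⁻¹ ≡ 89 (mod 129). Smallest non-negative: 89.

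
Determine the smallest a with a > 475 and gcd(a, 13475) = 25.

500

13475 = 25·539. Any a with gcd(a, 13475) = 25 is a multiple of 25, say 25s, with s coprime to 539.
Need s > 475/25, so s ≥ 20. First s ≥ 20 with gcd(s, 539) = 1 is s = 20. Thus a = 25·20 = 500.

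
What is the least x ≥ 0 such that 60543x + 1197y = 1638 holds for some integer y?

Euclid: 60543 = 50·1197 + 693; 1197 = 1·693 + 504; 693 = 1·504 + 189; 504 = 2·189 + 126; 189 = 1·126 + 63; 126 = 2·63 + 0 → gcd = 63; 1638 = 63·26.
Back-substitution yields 60543·(7) + 1197·(-354) = 63, so one solution is x = 7·26 = 182, y = -354·26 = -9204.
Solutions in x differ by 1197/63 = 19; the one in [0, 19) is 182 mod 19 = 11.

11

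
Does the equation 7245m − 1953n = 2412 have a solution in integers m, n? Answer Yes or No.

No

gcd(7245, 1953): 7245 = 3·1953 + 1386; 1953 = 1·1386 + 567; 1386 = 2·567 + 252; 567 = 2·252 + 63; 252 = 4·63 + 0 → 63
63 does not divide 2412, so a solution does not exist.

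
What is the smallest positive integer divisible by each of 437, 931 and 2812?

437 = 19 · 23; 931 = 7² · 19; 2812 = 2² · 19 · 37
lcm takes max exponent of each prime: 2² · 7² · 19 · 23 · 37 = 3169124

3169124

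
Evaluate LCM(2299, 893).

gcd first: 2299 = 2·893 + 513; 893 = 1·513 + 380; 513 = 1·380 + 133; 380 = 2·133 + 114; 133 = 1·114 + 19; 114 = 6·19 + 0 → gcd = 19
lcm = 2299·893/gcd = 2053007/19 = 108053

108053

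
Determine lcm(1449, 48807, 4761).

180732321

lcm(1449, 48807) = 1449·48807/gcd = 70721343/9 = 7857927
lcm(7857927, 4761) = 7857927·4761/gcd = 37411590447/207 = 180732321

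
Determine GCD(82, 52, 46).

gcd(82, 52): 82 = 1·52 + 30; 52 = 1·30 + 22; 30 = 1·22 + 8; 22 = 2·8 + 6; 8 = 1·6 + 2; 6 = 3·2 + 0 → 2
gcd(2, 46): 46 = 23·2 + 0 → 2

2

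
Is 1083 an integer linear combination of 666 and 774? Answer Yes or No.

gcd(666, 774): 774 = 1·666 + 108; 666 = 6·108 + 18; 108 = 6·18 + 0 → 18
18 does not divide 1083, so a solution does not exist.

No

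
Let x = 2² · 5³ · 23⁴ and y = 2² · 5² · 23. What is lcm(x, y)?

139920500

max exponent per prime: 2² · 5³ · 23⁴ = 139920500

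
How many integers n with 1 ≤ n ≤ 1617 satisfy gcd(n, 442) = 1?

Prime factors of 442: 2, 13, 17. Count integers ≤ 1617 divisible by none of them.
By inclusion–exclusion: 1617 − ⌊1617/2⌋ − ⌊1617/13⌋ − ⌊1617/17⌋ + ⌊1617/26⌋ + ⌊1617/34⌋ + ⌊1617/221⌋ − ⌊1617/442⌋ = 703.

703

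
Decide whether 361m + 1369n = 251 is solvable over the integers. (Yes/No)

Yes

By Bézout, 361m + 1369n = 251 has integer solutions iff gcd(361, 1369) | 251.
Euclid: 1369 = 3·361 + 286; 361 = 1·286 + 75; 286 = 3·75 + 61; 75 = 1·61 + 14; 61 = 4·14 + 5; 14 = 2·5 + 4; 5 = 1·4 + 1; 4 = 4·1 + 0. gcd = 1; 251 mod 1 = 0. Yes.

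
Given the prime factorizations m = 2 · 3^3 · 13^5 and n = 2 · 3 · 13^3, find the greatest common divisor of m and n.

13182

min exponent per shared prime: 2 · 3 · 13^3 = 13182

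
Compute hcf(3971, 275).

3971 = 11 · 19²
275 = 5² · 11
Common: 11 = 11

11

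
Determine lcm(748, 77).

5236

748 = 2² · 11 · 17; 77 = 7 · 11
max exponents: 2² · 7 · 11 · 17 = 5236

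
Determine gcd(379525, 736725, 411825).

475

gcd(379525, 736725): 736725 = 1·379525 + 357200; 379525 = 1·357200 + 22325; 357200 = 16·22325 + 0 → 22325
gcd(22325, 411825): 411825 = 18·22325 + 9975; 22325 = 2·9975 + 2375; 9975 = 4·2375 + 475; 2375 = 5·475 + 0 → 475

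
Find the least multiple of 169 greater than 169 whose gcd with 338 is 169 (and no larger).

507

Multiples of 169 above 169: 169·2, 169·3, … . Need the cofactor coprime to 338/169 = 2.
Checking s = 2, 3, … the first with gcd(s, 2) = 1 is s = 3, giving 507.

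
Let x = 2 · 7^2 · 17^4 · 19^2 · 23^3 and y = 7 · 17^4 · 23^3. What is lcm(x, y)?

35951123847646

max exponent per prime: 2 · 7^2 · 17^4 · 19^2 · 23^3 = 35951123847646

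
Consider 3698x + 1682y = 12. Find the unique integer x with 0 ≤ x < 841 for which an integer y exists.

836

Euclid: 3698 = 2·1682 + 334; 1682 = 5·334 + 12; 334 = 27·12 + 10; 12 = 1·10 + 2; 10 = 5·2 + 0 → gcd = 2; 12 = 2·6.
Back-substitution yields 3698·(-141) + 1682·(310) = 2, so one solution is x = -141·6 = -846, y = 310·6 = 1860.
Solutions in x differ by 1682/2 = 841; the one in [0, 841) is -846 mod 841 = 836.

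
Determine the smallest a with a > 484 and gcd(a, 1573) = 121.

605

1573 = 121·13. Any a with gcd(a, 1573) = 121 is a multiple of 121, say 121s, with s coprime to 13.
Need s > 484/121, so s ≥ 5. First s ≥ 5 with gcd(s, 13) = 1 is s = 5. Thus a = 121·5 = 605.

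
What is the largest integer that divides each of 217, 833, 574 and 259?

gcd(217, 833): 833 = 3·217 + 182; 217 = 1·182 + 35; 182 = 5·35 + 7; 35 = 5·7 + 0 → 7
gcd(7, 574): 574 = 82·7 + 0 → 7
gcd(7, 259): 259 = 37·7 + 0 → 7

7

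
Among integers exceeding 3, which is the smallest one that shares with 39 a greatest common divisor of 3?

6

Multiples of 3 above 3: 3·2, 3·3, … . Need the cofactor coprime to 39/3 = 13.
Checking s = 2, 3, … the first with gcd(s, 13) = 1 is s = 2, giving 6.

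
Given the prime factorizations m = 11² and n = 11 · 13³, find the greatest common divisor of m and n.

11

min exponent per shared prime: 11 = 11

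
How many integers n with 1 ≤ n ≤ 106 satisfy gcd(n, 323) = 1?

95

Prime factors of 323: 17, 19. Count integers ≤ 106 divisible by none of them.
By inclusion–exclusion: 106 − ⌊106/17⌋ − ⌊106/19⌋ + ⌊106/323⌋ = 95.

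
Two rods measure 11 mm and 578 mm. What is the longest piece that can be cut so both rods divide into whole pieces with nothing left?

11 = 11
578 = 2 · 17²
Common: 1 = 1

1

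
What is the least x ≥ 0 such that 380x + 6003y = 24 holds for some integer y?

Euclid: 6003 = 15·380 + 303; 380 = 1·303 + 77; 303 = 3·77 + 72; 77 = 1·72 + 5; 72 = 14·5 + 2; 5 = 2·2 + 1; 2 = 2·1 + 0 → gcd = 1; 24 = 1·24.
Back-substitution yields 380·(2417) + 6003·(-153) = 1, so one solution is x = 2417·24 = 58008, y = -153·24 = -3672.
Solutions in x differ by 6003/1 = 6003; the one in [0, 6003) is 58008 mod 6003 = 3981.

3981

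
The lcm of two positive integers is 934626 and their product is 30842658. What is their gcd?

33

From gcd × lcm = mn: gcd = 30842658 / 934626 = 33.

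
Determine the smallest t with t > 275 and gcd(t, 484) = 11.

gcd(t, 484) = 11 forces 11 | t; write t = 11s. Then gcd(11s, 11·44) = 11·gcd(s, 44), so need gcd(s, 44) = 1.
11s > 275 gives s ≥ 26. The least s ≥ 26 coprime to 44 is 27, so t = 11·27 = 297.

297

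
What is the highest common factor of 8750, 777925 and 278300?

gcd(8750, 777925): 777925 = 88·8750 + 7925; 8750 = 1·7925 + 825; 7925 = 9·825 + 500; 825 = 1·500 + 325; 500 = 1·325 + 175; 325 = 1·175 + 150; 175 = 1·150 + 25; 150 = 6·25 + 0 → 25
gcd(25, 278300): 278300 = 11132·25 + 0 → 25

25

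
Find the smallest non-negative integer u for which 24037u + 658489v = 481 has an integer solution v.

gcd(24037, 658489) = 13 (Euclid: 658489 = 27·24037 + 9490; 24037 = 2·9490 + 5057; 9490 = 1·5057 + 4433; 5057 = 1·4433 + 624; 4433 = 7·624 + 65; 624 = 9·65 + 39; 65 = 1·39 + 26; 39 = 1·26 + 13; 26 = 2·13 + 0), and 13 | 481.
Extended Euclid: 24037·(20053) + 658489·(-732) = 13. Scale by 37: u₀ = 741961.
General solution u = u₀ + 50653t; reducing mod 50653 gives u = 32819 (and v = -1198).

32819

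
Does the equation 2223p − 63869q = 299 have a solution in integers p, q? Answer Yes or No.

By Bézout, 2223p − 63869q = 299 has integer solutions iff gcd(2223, 63869) | 299.
Euclid: 63869 = 28·2223 + 1625; 2223 = 1·1625 + 598; 1625 = 2·598 + 429; 598 = 1·429 + 169; 429 = 2·169 + 91; 169 = 1·91 + 78; 91 = 1·78 + 13; 78 = 6·13 + 0. gcd = 13; 299 mod 13 = 0. Yes.

Yes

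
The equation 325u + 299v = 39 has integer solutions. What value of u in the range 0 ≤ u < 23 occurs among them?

13

Reduce mod 299: 325u ≡ 39 (mod 299). With g = gcd(325, 299) = 13 dividing 39, divide through: 25u ≡ 3 (mod 23).
Since gcd(25, 23) = 1, u ≡ 3·(25)⁻¹ ≡ 13 (mod 23). Smallest non-negative: 13.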